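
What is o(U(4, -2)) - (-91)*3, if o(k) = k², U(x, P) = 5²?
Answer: 898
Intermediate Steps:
U(x, P) = 25
o(U(4, -2)) - (-91)*3 = 25² - (-91)*3 = 625 - 91*(-3) = 625 + 273 = 898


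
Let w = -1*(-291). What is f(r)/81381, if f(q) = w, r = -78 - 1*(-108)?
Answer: 97/27127 ≈ 0.0035758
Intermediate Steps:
r = 30 (r = -78 + 108 = 30)
w = 291
f(q) = 291
f(r)/81381 = 291/81381 = 291*(1/81381) = 97/27127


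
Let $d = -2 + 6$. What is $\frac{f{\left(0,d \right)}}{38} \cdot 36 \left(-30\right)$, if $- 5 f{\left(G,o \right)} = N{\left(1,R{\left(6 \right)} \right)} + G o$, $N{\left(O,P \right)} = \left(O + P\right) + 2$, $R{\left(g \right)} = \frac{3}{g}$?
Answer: $\frac{378}{19} \approx 19.895$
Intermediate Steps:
$d = 4$
$N{\left(O,P \right)} = 2 + O + P$
$f{\left(G,o \right)} = - \frac{7}{10} - \frac{G o}{5}$ ($f{\left(G,o \right)} = - \frac{\left(2 + 1 + \frac{3}{6}\right) + G o}{5} = - \frac{\left(2 + 1 + 3 \cdot \frac{1}{6}\right) + G o}{5} = - \frac{\left(2 + 1 + \frac{1}{2}\right) + G o}{5} = - \frac{\frac{7}{2} + G o}{5} = - \frac{7}{10} - \frac{G o}{5}$)
$\frac{f{\left(0,d \right)}}{38} \cdot 36 \left(-30\right) = \frac{- \frac{7}{10} - 0 \cdot 4}{38} \cdot 36 \left(-30\right) = \left(- \frac{7}{10} + 0\right) \frac{1}{38} \cdot 36 \left(-30\right) = \left(- \frac{7}{10}\right) \frac{1}{38} \cdot 36 \left(-30\right) = \left(- \frac{7}{380}\right) 36 \left(-30\right) = \left(- \frac{63}{95}\right) \left(-30\right) = \frac{378}{19}$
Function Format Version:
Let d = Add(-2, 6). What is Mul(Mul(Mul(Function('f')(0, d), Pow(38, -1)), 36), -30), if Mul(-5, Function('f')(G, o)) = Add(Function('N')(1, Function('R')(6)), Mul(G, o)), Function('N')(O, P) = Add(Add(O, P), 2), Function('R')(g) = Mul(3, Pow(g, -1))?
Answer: Rational(378, 19) ≈ 19.895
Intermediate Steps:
d = 4
Function('N')(O, P) = Add(2, O, P)
Function('f')(G, o) = Add(Rational(-7, 10), Mul(Rational(-1, 5), G, o)) (Function('f')(G, o) = Mul(Rational(-1, 5), Add(Add(2, 1, Mul(3, Pow(6, -1))), Mul(G, o))) = Mul(Rational(-1, 5), Add(Add(2, 1, Mul(3, Rational(1, 6))), Mul(G, o))) = Mul(Rational(-1, 5), Add(Add(2, 1, Rational(1, 2)), Mul(G, o))) = Mul(Rational(-1, 5), Add(Rational(7, 2), Mul(G, o))) = Add(Rational(-7, 10), Mul(Rational(-1, 5), G, o)))
Mul(Mul(Mul(Function('f')(0, d), Pow(38, -1)), 36), -30) = Mul(Mul(Mul(Add(Rational(-7, 10), Mul(Rational(-1, 5), 0, 4)), Pow(38, -1)), 36), -30) = Mul(Mul(Mul(Add(Rational(-7, 10), 0), Rational(1, 38)), 36), -30) = Mul(Mul(Mul(Rational(-7, 10), Rational(1, 38)), 36), -30) = Mul(Mul(Rational(-7, 380), 36), -30) = Mul(Rational(-63, 95), -30) = Rational(378, 19)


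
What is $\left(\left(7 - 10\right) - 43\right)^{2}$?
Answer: $2116$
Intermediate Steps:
$\left(\left(7 - 10\right) - 43\right)^{2} = \left(-3 - 43\right)^{2} = \left(-46\right)^{2} = 2116$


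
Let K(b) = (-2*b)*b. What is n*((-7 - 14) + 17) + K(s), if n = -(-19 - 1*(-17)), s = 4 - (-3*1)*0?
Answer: -40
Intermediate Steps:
s = 4 (s = 4 - (-3)*0 = 4 - 1*0 = 4 + 0 = 4)
K(b) = -2*b**2
n = 2 (n = -(-19 + 17) = -1*(-2) = 2)
n*((-7 - 14) + 17) + K(s) = 2*((-7 - 14) + 17) - 2*4**2 = 2*(-21 + 17) - 2*16 = 2*(-4) - 32 = -8 - 32 = -40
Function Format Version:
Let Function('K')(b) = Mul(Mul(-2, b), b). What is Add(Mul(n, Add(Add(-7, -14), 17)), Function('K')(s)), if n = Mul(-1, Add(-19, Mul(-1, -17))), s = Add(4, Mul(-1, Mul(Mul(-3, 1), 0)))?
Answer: -40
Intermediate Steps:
s = 4 (s = Add(4, Mul(-1, Mul(-3, 0))) = Add(4, Mul(-1, 0)) = Add(4, 0) = 4)
Function('K')(b) = Mul(-2, Pow(b, 2))
n = 2 (n = Mul(-1, Add(-19, 17)) = Mul(-1, -2) = 2)
Add(Mul(n, Add(Add(-7, -14), 17)), Function('K')(s)) = Add(Mul(2, Add(Add(-7, -14), 17)), Mul(-2, Pow(4, 2))) = Add(Mul(2, Add(-21, 17)), Mul(-2, 16)) = Add(Mul(2, -4), -32) = Add(-8, -32) = -40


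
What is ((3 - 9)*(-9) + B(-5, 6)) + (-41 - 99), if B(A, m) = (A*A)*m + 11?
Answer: 75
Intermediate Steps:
B(A, m) = 11 + m*A² (B(A, m) = A²*m + 11 = m*A² + 11 = 11 + m*A²)
((3 - 9)*(-9) + B(-5, 6)) + (-41 - 99) = ((3 - 9)*(-9) + (11 + 6*(-5)²)) + (-41 - 99) = (-6*(-9) + (11 + 6*25)) - 140 = (54 + (11 + 150)) - 140 = (54 + 161) - 140 = 215 - 140 = 75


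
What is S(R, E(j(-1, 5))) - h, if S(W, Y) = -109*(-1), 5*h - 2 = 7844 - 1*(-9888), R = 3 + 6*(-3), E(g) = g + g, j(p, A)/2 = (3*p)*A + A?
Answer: -17189/5 ≈ -3437.8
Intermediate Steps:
j(p, A) = 2*A + 6*A*p (j(p, A) = 2*((3*p)*A + A) = 2*(3*A*p + A) = 2*(A + 3*A*p) = 2*A + 6*A*p)
E(g) = 2*g
R = -15 (R = 3 - 18 = -15)
h = 17734/5 (h = ⅖ + (7844 - 1*(-9888))/5 = ⅖ + (7844 + 9888)/5 = ⅖ + (⅕)*17732 = ⅖ + 17732/5 = 17734/5 ≈ 3546.8)
S(W, Y) = 109
S(R, E(j(-1, 5))) - h = 109 - 1*17734/5 = 109 - 17734/5 = -17189/5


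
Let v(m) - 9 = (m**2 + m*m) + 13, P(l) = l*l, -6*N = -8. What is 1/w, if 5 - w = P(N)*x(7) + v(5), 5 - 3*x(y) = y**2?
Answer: -27/1105 ≈ -0.024434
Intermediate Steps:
N = 4/3 (N = -1/6*(-8) = 4/3 ≈ 1.3333)
P(l) = l**2
v(m) = 22 + 2*m**2 (v(m) = 9 + ((m**2 + m*m) + 13) = 9 + ((m**2 + m**2) + 13) = 9 + (2*m**2 + 13) = 9 + (13 + 2*m**2) = 22 + 2*m**2)
x(y) = 5/3 - y**2/3
w = -1105/27 (w = 5 - ((4/3)**2*(5/3 - 1/3*7**2) + (22 + 2*5**2)) = 5 - (16*(5/3 - 1/3*49)/9 + (22 + 2*25)) = 5 - (16*(5/3 - 49/3)/9 + (22 + 50)) = 5 - ((16/9)*(-44/3) + 72) = 5 - (-704/27 + 72) = 5 - 1*1240/27 = 5 - 1240/27 = -1105/27 ≈ -40.926)
1/w = 1/(-1105/27) = -27/1105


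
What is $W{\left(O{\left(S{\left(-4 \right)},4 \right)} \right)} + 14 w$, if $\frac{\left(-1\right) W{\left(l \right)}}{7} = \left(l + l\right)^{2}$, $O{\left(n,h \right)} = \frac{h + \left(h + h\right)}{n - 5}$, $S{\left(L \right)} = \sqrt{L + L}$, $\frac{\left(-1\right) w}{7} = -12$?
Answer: $\frac{840 \left(19 i + 28 \sqrt{2}\right)}{17 i + 20 \sqrt{2}} \approx 1113.1 - 104.72 i$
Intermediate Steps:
$w = 84$ ($w = \left(-7\right) \left(-12\right) = 84$)
$S{\left(L \right)} = \sqrt{2} \sqrt{L}$ ($S{\left(L \right)} = \sqrt{2 L} = \sqrt{2} \sqrt{L}$)
$O{\left(n,h \right)} = \frac{3 h}{-5 + n}$ ($O{\left(n,h \right)} = \frac{h + 2 h}{-5 + n} = \frac{3 h}{-5 + n}$)
$W{\left(l \right)} = - 28 l^{2}$ ($W{\left(l \right)} = - 7 \left(l + l\right)^{2} = - 7 \left(2 l\right)^{2} = - 7 \cdot 4 l^{2} = - 28 l^{2}$)
$W{\left(O{\left(S{\left(-4 \right)},4 \right)} \right)} + 14 w = - 28 \left(3 \cdot 4 \frac{1}{-5 + \sqrt{2} \sqrt{-4}}\right)^{2} + 14 \cdot 84 = - 28 \left(3 \cdot 4 \frac{1}{-5 + \sqrt{2} \cdot 2 i}\right)^{2} + 1176 = - 28 \left(3 \cdot 4 \frac{1}{-5 + 2 i \sqrt{2}}\right)^{2} + 1176 = - 28 \left(\frac{12}{-5 + 2 i \sqrt{2}}\right)^{2} + 1176 = - 28 \frac{144}{\left(-5 + 2 i \sqrt{2}\right)^{2}} + 1176 = - \frac{4032}{\left(-5 + 2 i \sqrt{2}\right)^{2}} + 1176 = 1176 - \frac{4032}{\left(-5 + 2 i \sqrt{2}\right)^{2}}$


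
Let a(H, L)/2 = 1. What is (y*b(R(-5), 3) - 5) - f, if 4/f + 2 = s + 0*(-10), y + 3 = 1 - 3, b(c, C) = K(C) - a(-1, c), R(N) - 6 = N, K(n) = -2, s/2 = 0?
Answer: 17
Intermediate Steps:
s = 0 (s = 2*0 = 0)
a(H, L) = 2 (a(H, L) = 2*1 = 2)
R(N) = 6 + N
b(c, C) = -4 (b(c, C) = -2 - 1*2 = -2 - 2 = -4)
y = -5 (y = -3 + (1 - 3) = -3 - 2 = -5)
f = -2 (f = 4/(-2 + (0 + 0*(-10))) = 4/(-2 + (0 + 0)) = 4/(-2 + 0) = 4/(-2) = 4*(-½) = -2)
(y*b(R(-5), 3) - 5) - f = (-5*(-4) - 5) - 1*(-2) = (20 - 5) + 2 = 15 + 2 = 17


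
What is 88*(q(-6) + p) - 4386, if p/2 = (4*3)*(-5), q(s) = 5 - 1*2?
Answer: -14682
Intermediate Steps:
q(s) = 3 (q(s) = 5 - 2 = 3)
p = -120 (p = 2*((4*3)*(-5)) = 2*(12*(-5)) = 2*(-60) = -120)
88*(q(-6) + p) - 4386 = 88*(3 - 120) - 4386 = 88*(-117) - 4386 = -10296 - 4386 = -14682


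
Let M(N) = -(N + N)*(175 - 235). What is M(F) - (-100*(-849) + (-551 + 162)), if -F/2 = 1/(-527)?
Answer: -44537057/527 ≈ -84511.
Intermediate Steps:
F = 2/527 (F = -2/(-527) = -2*(-1/527) = 2/527 ≈ 0.0037951)
M(N) = 120*N (M(N) = -2*N*(-60) = -(-120)*N = 120*N)
M(F) - (-100*(-849) + (-551 + 162)) = 120*(2/527) - (-100*(-849) + (-551 + 162)) = 240/527 - (84900 - 389) = 240/527 - 1*84511 = 240/527 - 84511 = -44537057/527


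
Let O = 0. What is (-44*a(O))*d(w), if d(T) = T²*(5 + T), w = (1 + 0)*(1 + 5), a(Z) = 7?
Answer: -121968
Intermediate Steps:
w = 6 (w = 1*6 = 6)
(-44*a(O))*d(w) = (-44*7)*(6²*(5 + 6)) = -11088*11 = -308*396 = -121968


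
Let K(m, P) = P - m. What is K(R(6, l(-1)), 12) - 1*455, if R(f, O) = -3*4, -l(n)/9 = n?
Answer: -431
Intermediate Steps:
l(n) = -9*n
R(f, O) = -12
K(R(6, l(-1)), 12) - 1*455 = (12 - 1*(-12)) - 1*455 = (12 + 12) - 455 = 24 - 455 = -431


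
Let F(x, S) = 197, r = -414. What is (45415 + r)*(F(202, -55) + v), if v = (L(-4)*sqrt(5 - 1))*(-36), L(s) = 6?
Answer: -10575235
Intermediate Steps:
v = -432 (v = (6*sqrt(5 - 1))*(-36) = (6*sqrt(4))*(-36) = (6*2)*(-36) = 12*(-36) = -432)
(45415 + r)*(F(202, -55) + v) = (45415 - 414)*(197 - 432) = 45001*(-235) = -10575235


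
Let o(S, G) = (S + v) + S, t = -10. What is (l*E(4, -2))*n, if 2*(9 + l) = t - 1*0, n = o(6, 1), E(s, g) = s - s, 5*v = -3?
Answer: 0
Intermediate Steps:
v = -⅗ (v = (⅕)*(-3) = -⅗ ≈ -0.60000)
E(s, g) = 0
o(S, G) = -⅗ + 2*S (o(S, G) = (S - ⅗) + S = (-⅗ + S) + S = -⅗ + 2*S)
n = 57/5 (n = -⅗ + 2*6 = -⅗ + 12 = 57/5 ≈ 11.400)
l = -14 (l = -9 + (-10 - 1*0)/2 = -9 + (-10 + 0)/2 = -9 + (½)*(-10) = -9 - 5 = -14)
(l*E(4, -2))*n = -14*0*(57/5) = 0*(57/5) = 0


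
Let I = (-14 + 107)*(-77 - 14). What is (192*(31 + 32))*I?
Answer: -102368448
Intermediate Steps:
I = -8463 (I = 93*(-91) = -8463)
(192*(31 + 32))*I = (192*(31 + 32))*(-8463) = (192*63)*(-8463) = 12096*(-8463) = -102368448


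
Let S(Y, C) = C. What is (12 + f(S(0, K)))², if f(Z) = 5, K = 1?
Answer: 289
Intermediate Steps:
(12 + f(S(0, K)))² = (12 + 5)² = 17² = 289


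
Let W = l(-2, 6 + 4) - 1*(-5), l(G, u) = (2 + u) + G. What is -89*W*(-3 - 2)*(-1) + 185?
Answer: -6490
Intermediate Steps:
l(G, u) = 2 + G + u
W = 15 (W = (2 - 2 + (6 + 4)) - 1*(-5) = (2 - 2 + 10) + 5 = 10 + 5 = 15)
-89*W*(-3 - 2)*(-1) + 185 = -1335*(-3 - 2)*(-1) + 185 = -1335*(-5*(-1)) + 185 = -1335*5 + 185 = -89*75 + 185 = -6675 + 185 = -6490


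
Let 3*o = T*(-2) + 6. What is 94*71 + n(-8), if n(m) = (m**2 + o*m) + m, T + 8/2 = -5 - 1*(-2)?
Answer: 20030/3 ≈ 6676.7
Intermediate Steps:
T = -7 (T = -4 + (-5 - 1*(-2)) = -4 + (-5 + 2) = -4 - 3 = -7)
o = 20/3 (o = (-7*(-2) + 6)/3 = (14 + 6)/3 = (1/3)*20 = 20/3 ≈ 6.6667)
n(m) = m**2 + 23*m/3 (n(m) = (m**2 + 20*m/3) + m = m**2 + 23*m/3)
94*71 + n(-8) = 94*71 + (1/3)*(-8)*(23 + 3*(-8)) = 6674 + (1/3)*(-8)*(23 - 24) = 6674 + (1/3)*(-8)*(-1) = 6674 + 8/3 = 20030/3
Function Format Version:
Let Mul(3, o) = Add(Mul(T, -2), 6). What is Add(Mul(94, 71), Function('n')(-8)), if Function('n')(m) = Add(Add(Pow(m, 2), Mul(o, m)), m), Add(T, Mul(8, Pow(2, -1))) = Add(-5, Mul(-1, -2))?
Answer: Rational(20030, 3) ≈ 6676.7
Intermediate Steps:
T = -7 (T = Add(-4, Add(-5, Mul(-1, -2))) = Add(-4, Add(-5, 2)) = Add(-4, -3) = -7)
o = Rational(20, 3) (o = Mul(Rational(1, 3), Add(Mul(-7, -2), 6)) = Mul(Rational(1, 3), Add(14, 6)) = Mul(Rational(1, 3), 20) = Rational(20, 3) ≈ 6.6667)
Function('n')(m) = Add(Pow(m, 2), Mul(Rational(23, 3), m)) (Function('n')(m) = Add(Add(Pow(m, 2), Mul(Rational(20, 3), m)), m) = Add(Pow(m, 2), Mul(Rational(23, 3), m)))
Add(Mul(94, 71), Function('n')(-8)) = Add(Mul(94, 71), Mul(Rational(1, 3), -8, Add(23, Mul(3, -8)))) = Add(6674, Mul(Rational(1, 3), -8, Add(23, -24))) = Add(6674, Mul(Rational(1, 3), -8, -1)) = Add(6674, Rational(8, 3)) = Rational(20030, 3)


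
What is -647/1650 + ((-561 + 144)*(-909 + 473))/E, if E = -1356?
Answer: -25072261/186450 ≈ -134.47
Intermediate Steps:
-647/1650 + ((-561 + 144)*(-909 + 473))/E = -647/1650 + ((-561 + 144)*(-909 + 473))/(-1356) = -647*1/1650 - 417*(-436)*(-1/1356) = -647/1650 + 181812*(-1/1356) = -647/1650 - 15151/113 = -25072261/186450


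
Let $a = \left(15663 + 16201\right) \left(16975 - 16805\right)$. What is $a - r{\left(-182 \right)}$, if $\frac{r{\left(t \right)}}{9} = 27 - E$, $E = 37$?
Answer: $5416970$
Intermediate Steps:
$a = 5416880$ ($a = 31864 \cdot 170 = 5416880$)
$r{\left(t \right)} = -90$ ($r{\left(t \right)} = 9 \left(27 - 37\right) = 9 \left(-10\right) = -90$)
$a - r{\left(-182 \right)} = 5416880 - -90 = 5416880 + 90 = 5416970$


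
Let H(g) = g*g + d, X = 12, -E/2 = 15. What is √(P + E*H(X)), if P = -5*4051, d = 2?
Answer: I*√24635 ≈ 156.96*I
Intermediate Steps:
E = -30 (E = -2*15 = -30)
H(g) = 2 + g² (H(g) = g*g + 2 = g² + 2 = 2 + g²)
P = -20255
√(P + E*H(X)) = √(-20255 - 30*(2 + 12²)) = √(-20255 - 30*(2 + 144)) = √(-20255 - 30*146) = √(-20255 - 4380) = √(-24635) = I*√24635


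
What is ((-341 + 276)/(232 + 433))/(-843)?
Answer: 13/112119 ≈ 0.00011595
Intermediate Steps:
((-341 + 276)/(232 + 433))/(-843) = -(-65)/(843*665) = -1/843*(-13/133) = 13/112119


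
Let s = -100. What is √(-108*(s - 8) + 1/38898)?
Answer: √1960918511906/12966 ≈ 108.00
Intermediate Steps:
√(-108*(s - 8) + 1/38898) = √(-108*(-100 - 8) + 1/38898) = √(-108*(-108) + 1/38898) = √(11664 + 1/38898) = √(453706273/38898) = √1960918511906/12966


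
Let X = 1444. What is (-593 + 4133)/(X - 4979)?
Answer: -708/707 ≈ -1.0014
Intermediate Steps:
(-593 + 4133)/(X - 4979) = (-593 + 4133)/(1444 - 4979) = 3540/(-3535) = 3540*(-1/3535) = -708/707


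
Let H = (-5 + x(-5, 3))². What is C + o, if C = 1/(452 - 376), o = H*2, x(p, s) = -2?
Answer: 7449/76 ≈ 98.013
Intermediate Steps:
H = 49 (H = (-5 - 2)² = (-7)² = 49)
o = 98 (o = 49*2 = 98)
C = 1/76 ≈ 0.013158
C + o = 1/76 + 98 = 7449/76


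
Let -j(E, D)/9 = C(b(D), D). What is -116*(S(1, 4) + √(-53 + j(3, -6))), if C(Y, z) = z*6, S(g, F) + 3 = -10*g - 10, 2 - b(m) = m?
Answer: 2668 - 116*√271 ≈ 758.40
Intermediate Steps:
b(m) = 2 - m
S(g, F) = -13 - 10*g (S(g, F) = -3 + (-10*g - 10) = -3 + (-10 - 10*g) = -13 - 10*g)
C(Y, z) = 6*z
j(E, D) = -54*D
-116*(S(1, 4) + √(-53 + j(3, -6))) = -116*((-13 - 10*1) + √(-53 - 54*(-6))) = -116*((-13 - 10) + √(-53 + 324)) = -116*(-23 + √271) = 2668 - 116*√271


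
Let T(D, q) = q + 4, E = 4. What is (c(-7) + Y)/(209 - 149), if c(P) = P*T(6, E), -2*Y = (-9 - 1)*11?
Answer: -1/60 ≈ -0.016667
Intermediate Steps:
Y = 55 (Y = -(-9 - 1)*11/2 = -(-5)*11 = -½*(-110) = 55)
T(D, q) = 4 + q
c(P) = 8*P (c(P) = P*(4 + 4) = P*8 = 8*P)
(c(-7) + Y)/(209 - 149) = (8*(-7) + 55)/(209 - 149) = (-56 + 55)/60 = -1*1/60 = -1/60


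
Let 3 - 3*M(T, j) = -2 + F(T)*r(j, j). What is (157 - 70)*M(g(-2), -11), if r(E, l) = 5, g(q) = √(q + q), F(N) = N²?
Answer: 725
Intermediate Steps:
g(q) = √2*√q (g(q) = √(2*q) = √2*√q)
M(T, j) = 5/3 - 5*T²/3 (M(T, j) = 1 - (-2 + T²*5)/3 = 1 - (-2 + 5*T²)/3 = 1 + (⅔ - 5*T²/3) = 5/3 - 5*T²/3)
(157 - 70)*M(g(-2), -11) = (157 - 70)*(5/3 - 5*(√2*√(-2))²/3) = 87*(5/3 - 5*(√2*(I*√2))²/3) = 87*(5/3 - 5*(2*I)²/3) = 87*(5/3 - 5/3*(-4)) = 87*(5/3 + 20/3) = 87*(25/3) = 725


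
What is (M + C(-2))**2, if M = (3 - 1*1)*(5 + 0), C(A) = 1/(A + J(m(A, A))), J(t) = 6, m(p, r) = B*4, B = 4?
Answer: 1681/16 ≈ 105.06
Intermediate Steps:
m(p, r) = 16 (m(p, r) = 4*4 = 16)
C(A) = 1/(6 + A) (C(A) = 1/(A + 6) = 1/(6 + A))
M = 10 (M = (3 - 1)*5 = 2*5 = 10)
(M + C(-2))**2 = (10 + 1/(6 - 2))**2 = (10 + 1/4)**2 = (41/4)**2 = 1681/16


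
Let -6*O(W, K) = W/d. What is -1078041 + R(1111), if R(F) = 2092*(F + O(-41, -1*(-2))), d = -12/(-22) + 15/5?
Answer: 146273753/117 ≈ 1.2502e+6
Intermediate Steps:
d = 39/11 (d = -12*(-1/22) + 15*(1/5) = 6/11 + 3 = 39/11 ≈ 3.5455)
O(W, K) = -11*W/234 (O(W, K) = -W/(6*39/11) = -W*11/(6*39) = -11*W/234)
R(F) = 471746/117 + 2092*F (R(F) = 2092*(F - 11/234*(-41)) = 2092*(F + 451/234) = 2092*(451/234 + F) = 471746/117 + 2092*F)
-1078041 + R(1111) = -1078041 + (471746/117 + 2092*1111) = -1078041 + (471746/117 + 2324212) = -1078041 + 272404550/117 = 146273753/117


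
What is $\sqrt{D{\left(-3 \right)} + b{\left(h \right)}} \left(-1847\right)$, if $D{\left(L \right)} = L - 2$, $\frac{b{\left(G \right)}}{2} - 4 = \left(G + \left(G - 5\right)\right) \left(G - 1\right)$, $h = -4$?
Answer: $- 1847 \sqrt{133} \approx -21301.0$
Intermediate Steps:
$b{\left(G \right)} = 8 + 2 \left(-1 + G\right) \left(-5 + 2 G\right)$ ($b{\left(G \right)} = 8 + 2 \left(G + \left(G - 5\right)\right) \left(G - 1\right) = 8 + 2 \left(G + \left(G - 5\right)\right) \left(-1 + G\right) = 8 + 2 \left(G + \left(-5 + G\right)\right) \left(-1 + G\right) = 8 + 2 \left(-5 + 2 G\right) \left(-1 + G\right) = 8 + 2 \left(-1 + G\right) \left(-5 + 2 G\right)$)
$D{\left(L \right)} = -2 + L$
$\sqrt{D{\left(-3 \right)} + b{\left(h \right)}} \left(-1847\right) = \sqrt{\left(-2 - 3\right) + \left(18 - -56 + 4 \left(-4\right)^{2}\right)} \left(-1847\right) = \sqrt{-5 + \left(18 + 56 + 4 \cdot 16\right)} \left(-1847\right) = \sqrt{-5 + \left(18 + 56 + 64\right)} \left(-1847\right) = \sqrt{-5 + 138} \left(-1847\right) = \sqrt{133} \left(-1847\right) = - 1847 \sqrt{133}$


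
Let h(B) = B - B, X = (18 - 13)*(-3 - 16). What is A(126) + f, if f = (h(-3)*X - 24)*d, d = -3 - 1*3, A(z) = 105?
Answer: 249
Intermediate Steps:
X = -95 (X = 5*(-19) = -95)
d = -6 (d = -3 - 3 = -6)
h(B) = 0
f = 144 (f = (0*(-95) - 24)*(-6) = (0 - 24)*(-6) = -24*(-6) = 144)
A(126) + f = 105 + 144 = 249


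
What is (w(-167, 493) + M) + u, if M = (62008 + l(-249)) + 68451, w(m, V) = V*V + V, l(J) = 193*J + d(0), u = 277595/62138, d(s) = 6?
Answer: 20254158695/62138 ≈ 3.2595e+5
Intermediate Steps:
u = 277595/62138 (u = 277595*(1/62138) = 277595/62138 ≈ 4.4674)
l(J) = 6 + 193*J (l(J) = 193*J + 6 = 6 + 193*J)
w(m, V) = V + V**2 (w(m, V) = V**2 + V = V + V**2)
M = 82408 (M = (62008 + (6 + 193*(-249))) + 68451 = (62008 + (6 - 48057)) + 68451 = (62008 - 48051) + 68451 = 13957 + 68451 = 82408)
(w(-167, 493) + M) + u = (493*(1 + 493) + 82408) + 277595/62138 = (493*494 + 82408) + 277595/62138 = (243542 + 82408) + 277595/62138 = 325950 + 277595/62138 = 20254158695/62138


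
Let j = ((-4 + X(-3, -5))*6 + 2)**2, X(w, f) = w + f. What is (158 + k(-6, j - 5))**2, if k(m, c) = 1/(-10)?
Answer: 2493241/100 ≈ 24932.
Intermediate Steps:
X(w, f) = f + w
j = 4900 (j = ((-4 + (-5 - 3))*6 + 2)**2 = ((-4 - 8)*6 + 2)**2 = (-12*6 + 2)**2 = (-72 + 2)**2 = (-70)**2 = 4900)
k(m, c) = -1/10
(158 + k(-6, j - 5))**2 = (158 - 1/10)**2 = (1579/10)**2 = 2493241/100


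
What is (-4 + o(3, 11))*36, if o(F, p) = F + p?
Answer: 360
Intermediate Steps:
(-4 + o(3, 11))*36 = (-4 + (3 + 11))*36 = (-4 + 14)*36 = 10*36 = 360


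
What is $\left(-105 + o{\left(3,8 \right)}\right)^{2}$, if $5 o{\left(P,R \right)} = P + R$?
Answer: $\frac{264196}{25} \approx 10568.0$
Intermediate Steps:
$o{\left(P,R \right)} = \frac{P}{5} + \frac{R}{5}$ ($o{\left(P,R \right)} = \frac{P + R}{5} = \frac{P}{5} + \frac{R}{5}$)
$\left(-105 + o{\left(3,8 \right)}\right)^{2} = \left(-105 + \left(\frac{1}{5} \cdot 3 + \frac{1}{5} \cdot 8\right)\right)^{2} = \left(-105 + \left(\frac{3}{5} + \frac{8}{5}\right)\right)^{2} = \left(-105 + \frac{11}{5}\right)^{2} = \left(- \frac{514}{5}\right)^{2} = \frac{264196}{25}$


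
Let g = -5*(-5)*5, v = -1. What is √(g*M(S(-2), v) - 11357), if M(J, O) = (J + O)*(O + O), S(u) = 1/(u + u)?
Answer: I*√44178/2 ≈ 105.09*I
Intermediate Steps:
S(u) = 1/(2*u)
g = 125 (g = 25*5 = 125)
M(J, O) = 2*O*(J + O) (M(J, O) = (J + O)*(2*O) = 2*O*(J + O))
√(g*M(S(-2), v) - 11357) = √(125*(2*(-1)*((½)/(-2) - 1)) - 11357) = √(125*(2*(-1)*((½)*(-½) - 1)) - 11357) = √(125*(2*(-1)*(-¼ - 1)) - 11357) = √(125*(2*(-1)*(-5/4)) - 11357) = √(125*(5/2) - 11357) = √(625/2 - 11357) = √(-22089/2) = I*√44178/2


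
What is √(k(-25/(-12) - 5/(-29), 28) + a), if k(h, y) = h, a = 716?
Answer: √21745911/174 ≈ 26.800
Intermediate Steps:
√(k(-25/(-12) - 5/(-29), 28) + a) = √((-25/(-12) - 5/(-29)) + 716) = √((-25*(-1/12) - 5*(-1/29)) + 716) = √((25/12 + 5/29) + 716) = √(785/348 + 716) = √(249953/348) = √21745911/174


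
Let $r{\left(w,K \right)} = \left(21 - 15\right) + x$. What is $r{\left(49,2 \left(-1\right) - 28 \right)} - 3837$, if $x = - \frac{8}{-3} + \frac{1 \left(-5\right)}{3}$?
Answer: $-3830$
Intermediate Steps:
$x = 1$ ($x = \left(-8\right) \left(- \frac{1}{3}\right) - \frac{5}{3} = \frac{8}{3} - \frac{5}{3} = 1$)
$r{\left(w,K \right)} = 7$ ($r{\left(w,K \right)} = \left(21 - 15\right) + 1 = 6 + 1 = 7$)
$r{\left(49,2 \left(-1\right) - 28 \right)} - 3837 = 7 - 3837 = -3830$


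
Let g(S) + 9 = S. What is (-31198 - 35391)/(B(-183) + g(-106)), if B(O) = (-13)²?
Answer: -66589/54 ≈ -1233.1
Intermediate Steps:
B(O) = 169
g(S) = -9 + S
(-31198 - 35391)/(B(-183) + g(-106)) = (-31198 - 35391)/(169 + (-9 - 106)) = -66589/(169 - 115) = -66589/54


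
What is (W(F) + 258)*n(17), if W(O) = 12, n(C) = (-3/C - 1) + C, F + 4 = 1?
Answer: 72630/17 ≈ 4272.4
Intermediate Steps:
F = -3 (F = -4 + 1 = -3)
n(C) = -1 + C - 3/C (n(C) = (-1 - 3/C) + C = -1 + C - 3/C)
(W(F) + 258)*n(17) = (12 + 258)*(-1 + 17 - 3/17) = 270*(-1 + 17 - 3*1/17) = 270*(-1 + 17 - 3/17) = 270*(269/17) = 72630/17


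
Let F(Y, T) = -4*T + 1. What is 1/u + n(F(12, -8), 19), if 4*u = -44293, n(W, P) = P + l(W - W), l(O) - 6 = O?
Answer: 1107321/44293 ≈ 25.000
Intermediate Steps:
l(O) = 6 + O
F(Y, T) = 1 - 4*T
n(W, P) = 6 + P (n(W, P) = P + (6 + (W - W)) = P + (6 + 0) = P + 6 = 6 + P)
u = -44293/4 (u = (1/4)*(-44293) = -44293/4 ≈ -11073.)
1/u + n(F(12, -8), 19) = 1/(-44293/4) + (6 + 19) = -4/44293 + 25 = 1107321/44293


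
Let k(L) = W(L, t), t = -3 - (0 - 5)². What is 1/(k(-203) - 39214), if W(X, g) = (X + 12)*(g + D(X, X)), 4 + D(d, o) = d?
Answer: 1/5671 ≈ 0.00017634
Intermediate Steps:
D(d, o) = -4 + d
t = -28 (t = -3 - 1*(-5)² = -3 - 1*25 = -3 - 25 = -28)
W(X, g) = (12 + X)*(-4 + X + g) (W(X, g) = (X + 12)*(g + (-4 + X)) = (12 + X)*(-4 + X + g))
k(L) = -384 + L² - 20*L (k(L) = -48 + L² + 8*L + 12*(-28) + L*(-28) = -48 + L² + 8*L - 336 - 28*L = -384 + L² - 20*L)
1/(k(-203) - 39214) = 1/((-384 + (-203)² - 20*(-203)) - 39214) = 1/((-384 + 41209 + 4060) - 39214) = 1/(44885 - 39214) = 1/5671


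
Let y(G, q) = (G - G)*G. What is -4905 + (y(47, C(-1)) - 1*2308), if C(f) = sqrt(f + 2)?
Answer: -7213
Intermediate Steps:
C(f) = sqrt(2 + f)
y(G, q) = 0 (y(G, q) = 0*G = 0)
-4905 + (y(47, C(-1)) - 1*2308) = -4905 + (0 - 1*2308) = -4905 + (0 - 2308) = -4905 - 2308 = -7213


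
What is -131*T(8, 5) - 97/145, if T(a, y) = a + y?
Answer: -247032/145 ≈ -1703.7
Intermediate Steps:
-131*T(8, 5) - 97/145 = -131*(8 + 5) - 97/145 = -131*13 - 97*1/145 = -1703 - 97/145 = -247032/145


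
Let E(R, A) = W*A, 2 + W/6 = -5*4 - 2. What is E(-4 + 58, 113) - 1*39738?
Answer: -56010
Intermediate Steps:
W = -144 (W = -12 + 6*(-5*4 - 2) = -12 + 6*(-20 - 2) = -12 + 6*(-22) = -12 - 132 = -144)
E(R, A) = -144*A
E(-4 + 58, 113) - 1*39738 = -144*113 - 1*39738 = -16272 - 39738 = -56010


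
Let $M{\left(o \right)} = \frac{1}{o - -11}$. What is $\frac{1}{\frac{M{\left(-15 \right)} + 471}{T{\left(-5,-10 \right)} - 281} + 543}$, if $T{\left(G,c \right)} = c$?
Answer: $\frac{1164}{630169} \approx 0.0018471$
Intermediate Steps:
$M{\left(o \right)} = \frac{1}{11 + o}$ ($M{\left(o \right)} = \frac{1}{o + 11} = \frac{1}{11 + o}$)
$\frac{1}{\frac{M{\left(-15 \right)} + 471}{T{\left(-5,-10 \right)} - 281} + 543} = \frac{1}{\frac{\frac{1}{11 - 15} + 471}{-10 - 281} + 543} = \frac{1}{\frac{\frac{1}{-4} + 471}{-291} + 543} = \frac{1}{\left(- \frac{1}{4} + 471\right) \left(- \frac{1}{291}\right) + 543} = \frac{1}{\frac{1883}{4} \left(- \frac{1}{291}\right) + 543} = \frac{1}{- \frac{1883}{1164} + 543} = \frac{1}{\frac{630169}{1164}} = \frac{1164}{630169}$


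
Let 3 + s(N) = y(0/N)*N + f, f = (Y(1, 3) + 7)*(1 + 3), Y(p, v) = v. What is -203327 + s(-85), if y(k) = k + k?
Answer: -203290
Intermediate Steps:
y(k) = 2*k
f = 40 (f = (3 + 7)*(1 + 3) = 10*4 = 40)
s(N) = 37 (s(N) = -3 + ((2*(0/N))*N + 40) = -3 + ((2*0)*N + 40) = -3 + (0*N + 40) = -3 + (0 + 40) = -3 + 40 = 37)
-203327 + s(-85) = -203327 + 37 = -203290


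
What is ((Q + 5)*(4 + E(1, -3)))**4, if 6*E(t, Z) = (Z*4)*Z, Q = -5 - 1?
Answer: 10000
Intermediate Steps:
Q = -6
E(t, Z) = 2*Z**2/3 (E(t, Z) = ((Z*4)*Z)/6 = ((4*Z)*Z)/6 = (4*Z**2)/6 = 2*Z**2/3)
((Q + 5)*(4 + E(1, -3)))**4 = ((-6 + 5)*(4 + (2/3)*(-3)**2))**4 = (-(4 + (2/3)*9))**4 = (-(4 + 6))**4 = (-1*10)**4 = (-10)**4 = 10000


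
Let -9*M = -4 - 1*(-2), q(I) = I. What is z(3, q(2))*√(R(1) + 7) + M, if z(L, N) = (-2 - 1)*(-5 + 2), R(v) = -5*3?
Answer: 2/9 + 18*I*√2 ≈ 0.22222 + 25.456*I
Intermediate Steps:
R(v) = -15
z(L, N) = 9 (z(L, N) = -3*(-3) = 9)
M = 2/9 (M = -(-4 - 1*(-2))/9 = -(-4 + 2)/9 = -⅑*(-2) = 2/9 ≈ 0.22222)
z(3, q(2))*√(R(1) + 7) + M = 9*√(-15 + 7) + 2/9 = 9*√(-8) + 2/9 = 9*(2*I*√2) + 2/9 = 18*I*√2 + 2/9 = 2/9 + 18*I*√2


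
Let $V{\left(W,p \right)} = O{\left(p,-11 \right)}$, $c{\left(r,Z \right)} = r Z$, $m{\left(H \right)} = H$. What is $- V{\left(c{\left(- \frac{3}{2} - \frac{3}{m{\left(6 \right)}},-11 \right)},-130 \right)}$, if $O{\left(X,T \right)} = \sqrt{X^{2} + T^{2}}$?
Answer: $- \sqrt{17021} \approx -130.46$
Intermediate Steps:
$O{\left(X,T \right)} = \sqrt{T^{2} + X^{2}}$
$c{\left(r,Z \right)} = Z r$
$V{\left(W,p \right)} = \sqrt{121 + p^{2}}$ ($V{\left(W,p \right)} = \sqrt{\left(-11\right)^{2} + p^{2}} = \sqrt{121 + p^{2}}$)
$- V{\left(c{\left(- \frac{3}{2} - \frac{3}{m{\left(6 \right)}},-11 \right)},-130 \right)} = - \sqrt{121 + \left(-130\right)^{2}} = - \sqrt{121 + 16900} = - \sqrt{17021}$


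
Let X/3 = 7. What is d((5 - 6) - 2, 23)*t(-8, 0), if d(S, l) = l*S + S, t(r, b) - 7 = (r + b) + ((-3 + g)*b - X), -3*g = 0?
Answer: 1584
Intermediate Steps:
X = 21 (X = 3*7 = 21)
g = 0 (g = -1/3*0 = 0)
t(r, b) = -14 + r - 2*b (t(r, b) = 7 + ((r + b) + ((-3 + 0)*b - 1*21)) = 7 + ((b + r) + (-3*b - 21)) = 7 + ((b + r) + (-21 - 3*b)) = 7 + (-21 + r - 2*b) = -14 + r - 2*b)
d(S, l) = S + S*l (d(S, l) = S*l + S = S + S*l)
d((5 - 6) - 2, 23)*t(-8, 0) = (((5 - 6) - 2)*(1 + 23))*(-14 - 8 - 2*0) = ((-1 - 2)*24)*(-14 - 8 + 0) = -3*24*(-22) = -72*(-22) = 1584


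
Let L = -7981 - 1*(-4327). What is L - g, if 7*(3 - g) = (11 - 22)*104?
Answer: -26743/7 ≈ -3820.4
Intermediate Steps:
g = 1165/7 (g = 3 - (11 - 22)*104/7 = 3 - (-11)*104/7 = 3 - ⅐*(-1144) = 3 + 1144/7 = 1165/7 ≈ 166.43)
L = -3654 (L = -7981 + 4327 = -3654)
L - g = -3654 - 1*1165/7 = -3654 - 1165/7 = -26743/7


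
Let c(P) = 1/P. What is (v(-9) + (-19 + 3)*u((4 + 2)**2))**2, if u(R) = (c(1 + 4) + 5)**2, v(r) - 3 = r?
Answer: 120253156/625 ≈ 1.9241e+5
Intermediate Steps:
v(r) = 3 + r
u(R) = 676/25 (u(R) = (1/(1 + 4) + 5)**2 = (1/5 + 5)**2 = (26/5)**2 = 676/25)
(v(-9) + (-19 + 3)*u((4 + 2)**2))**2 = ((3 - 9) + (-19 + 3)*(676/25))**2 = (-6 - 16*676/25)**2 = (-6 - 10816/25)**2 = (-10966/25)**2 = 120253156/625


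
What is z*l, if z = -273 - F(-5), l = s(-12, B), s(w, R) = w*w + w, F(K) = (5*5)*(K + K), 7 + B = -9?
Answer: -3036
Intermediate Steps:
B = -16 (B = -7 - 9 = -16)
F(K) = 50*K (F(K) = 25*(2*K) = 50*K)
s(w, R) = w + w² (s(w, R) = w² + w = w + w²)
l = 132 (l = -12*(1 - 12) = -12*(-11) = 132)
z = -23 (z = -273 - 50*(-5) = -273 - 1*(-250) = -273 + 250 = -23)
z*l = -23*132 = -3036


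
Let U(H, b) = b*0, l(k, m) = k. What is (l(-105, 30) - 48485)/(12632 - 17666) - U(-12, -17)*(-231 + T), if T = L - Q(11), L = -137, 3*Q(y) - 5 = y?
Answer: 24295/2517 ≈ 9.6524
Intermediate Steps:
Q(y) = 5/3 + y/3
T = -427/3 (T = -137 - (5/3 + (⅓)*11) = -137 - (5/3 + 11/3) = -137 - 1*16/3 = -137 - 16/3 = -427/3 ≈ -142.33)
U(H, b) = 0
(l(-105, 30) - 48485)/(12632 - 17666) - U(-12, -17)*(-231 + T) = (-105 - 48485)/(12632 - 17666) - 0*(-231 - 427/3) = -48590/(-5034) - 0*(-1120)/3 = -48590*(-1/5034) - 1*0 = 24295/2517 + 0 = 24295/2517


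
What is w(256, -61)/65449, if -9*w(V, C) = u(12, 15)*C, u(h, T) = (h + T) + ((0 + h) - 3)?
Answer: 244/65449 ≈ 0.0037281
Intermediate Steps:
u(h, T) = -3 + T + 2*h (u(h, T) = (T + h) + (h - 3) = (T + h) + (-3 + h) = -3 + T + 2*h)
w(V, C) = -4*C (w(V, C) = -(-3 + 15 + 2*12)*C/9 = -(-3 + 15 + 24)*C/9 = -4*C)
w(256, -61)/65449 = -4*(-61)/65449 = 244*(1/65449) = 244/65449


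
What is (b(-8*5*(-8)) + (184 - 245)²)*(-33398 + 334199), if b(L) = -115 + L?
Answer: 1180944726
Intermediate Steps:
(b(-8*5*(-8)) + (184 - 245)²)*(-33398 + 334199) = ((-115 - 8*5*(-8)) + (184 - 245)²)*(-33398 + 334199) = ((-115 - 40*(-8)) + (-61)²)*300801 = ((-115 + 320) + 3721)*300801 = (205 + 3721)*300801 = 3926*300801 = 1180944726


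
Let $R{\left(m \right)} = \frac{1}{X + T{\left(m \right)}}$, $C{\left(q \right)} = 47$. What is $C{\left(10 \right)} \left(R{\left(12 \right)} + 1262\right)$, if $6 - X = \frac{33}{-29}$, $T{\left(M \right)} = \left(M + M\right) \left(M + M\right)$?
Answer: $\frac{1003060417}{16911} \approx 59314.0$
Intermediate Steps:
$T{\left(M \right)} = 4 M^{2}$ ($T{\left(M \right)} = 2 M 2 M = 4 M^{2}$)
$X = \frac{207}{29}$ ($X = 6 - \frac{33}{-29} = 6 - 33 \left(- \frac{1}{29}\right) = 6 - - \frac{33}{29} = 6 + \frac{33}{29} = \frac{207}{29} \approx 7.1379$)
$R{\left(m \right)} = \frac{1}{\frac{207}{29} + 4 m^{2}}$
$C{\left(10 \right)} \left(R{\left(12 \right)} + 1262\right) = 47 \left(\frac{29}{207 + 116 \cdot 12^{2}} + 1262\right) = 47 \left(\frac{29}{207 + 116 \cdot 144} + 1262\right) = 47 \left(\frac{29}{207 + 16704} + 1262\right) = 47 \left(\frac{29}{16911} + 1262\right) = 47 \cdot \frac{21341711}{16911} = \frac{1003060417}{16911}$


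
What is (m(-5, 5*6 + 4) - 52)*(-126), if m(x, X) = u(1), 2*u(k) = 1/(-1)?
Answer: 6615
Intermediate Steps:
u(k) = -½ (u(k) = (½)/(-1) = (½)*(-1) = -½)
m(x, X) = -½
(m(-5, 5*6 + 4) - 52)*(-126) = (-½ - 52)*(-126) = -105/2*(-126) = 6615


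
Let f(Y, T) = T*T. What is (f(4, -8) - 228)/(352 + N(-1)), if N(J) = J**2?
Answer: -164/353 ≈ -0.46459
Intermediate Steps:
f(Y, T) = T**2
(f(4, -8) - 228)/(352 + N(-1)) = ((-8)**2 - 228)/(352 + (-1)**2) = (64 - 228)/(352 + 1) = -164/353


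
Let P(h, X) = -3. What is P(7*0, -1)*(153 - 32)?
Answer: -363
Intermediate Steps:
P(7*0, -1)*(153 - 32) = -3*(153 - 32) = -3*121 = -363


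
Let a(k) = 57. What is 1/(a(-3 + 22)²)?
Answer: 1/3249 ≈ 0.00030779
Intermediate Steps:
1/(a(-3 + 22)²) = 1/(57²) = 1/3249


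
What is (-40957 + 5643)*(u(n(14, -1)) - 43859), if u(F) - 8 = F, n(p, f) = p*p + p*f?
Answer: 1542127066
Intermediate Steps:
n(p, f) = p² + f*p
u(F) = 8 + F
(-40957 + 5643)*(u(n(14, -1)) - 43859) = (-40957 + 5643)*((8 + 14*(-1 + 14)) - 43859) = -35314*((8 + 14*13) - 43859) = -35314*((8 + 182) - 43859) = -35314*(190 - 43859) = -35314*(-43669) = 1542127066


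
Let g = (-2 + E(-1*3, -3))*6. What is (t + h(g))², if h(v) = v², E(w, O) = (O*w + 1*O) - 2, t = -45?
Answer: 9801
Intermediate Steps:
E(w, O) = -2 + O + O*w (E(w, O) = (O*w + O) - 2 = (O + O*w) - 2 = -2 + O + O*w)
g = 12 (g = (-2 + (-2 - 3 - (-3)*3))*6 = (-2 + (-2 - 3 - 3*(-3)))*6 = (-2 + (-2 - 3 + 9))*6 = (-2 + 4)*6 = 2*6 = 12)
(t + h(g))² = (-45 + 12²)² = (-45 + 144)² = 99² = 9801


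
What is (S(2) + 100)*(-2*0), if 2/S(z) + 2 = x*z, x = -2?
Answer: 0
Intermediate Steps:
S(z) = 2/(-2 - 2*z)
(S(2) + 100)*(-2*0) = (-1/(1 + 2) + 100)*(-2*0) = (-1/3 + 100)*0 = (-1*⅓ + 100)*0 = (-⅓ + 100)*0 = (299/3)*0 = 0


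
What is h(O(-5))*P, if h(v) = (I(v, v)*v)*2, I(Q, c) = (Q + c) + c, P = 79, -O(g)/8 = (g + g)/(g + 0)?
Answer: 121344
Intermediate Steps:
O(g) = -16 (O(g) = -8*(g + g)/(g + 0) = -8*2*g/g = -8*2 = -16)
I(Q, c) = Q + 2*c
h(v) = 6*v² (h(v) = ((v + 2*v)*v)*2 = ((3*v)*v)*2 = (3*v²)*2 = 6*v²)
h(O(-5))*P = (6*(-16)²)*79 = (6*256)*79 = 1536*79 = 121344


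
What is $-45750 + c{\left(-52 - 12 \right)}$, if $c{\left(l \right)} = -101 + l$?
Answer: $-45915$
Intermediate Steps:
$-45750 + c{\left(-52 - 12 \right)} = -45750 - 165 = -45915$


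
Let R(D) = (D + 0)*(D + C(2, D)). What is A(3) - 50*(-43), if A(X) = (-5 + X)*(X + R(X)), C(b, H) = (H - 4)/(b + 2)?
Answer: 4255/2 ≈ 2127.5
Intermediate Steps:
C(b, H) = (-4 + H)/(2 + b)
R(D) = D*(-1 + 5*D/4) (R(D) = (D + 0)*(D + (-4 + D)/(2 + 2)) = D*(D + (-4 + D)/4) = D*(D + (-1 + D/4)) = D*(-1 + 5*D/4))
A(X) = (-5 + X)*(X + X*(-4 + 5*X)/4)
A(3) - 50*(-43) = (5/4)*3**2*(-5 + 3) - 50*(-43) = (5/4)*9*(-2) + 2150 = -45/2 + 2150 = 4255/2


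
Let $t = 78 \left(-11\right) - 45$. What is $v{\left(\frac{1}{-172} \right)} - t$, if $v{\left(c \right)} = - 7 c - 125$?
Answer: $\frac{133823}{172} \approx 778.04$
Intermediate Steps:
$t = -903$ ($t = -858 - 45 = -903$)
$v{\left(c \right)} = -125 - 7 c$
$v{\left(\frac{1}{-172} \right)} - t = \left(-125 - \frac{7}{-172}\right) - -903 = \left(-125 - - \frac{7}{172}\right) + 903 = \left(-125 + \frac{7}{172}\right) + 903 = - \frac{21493}{172} + 903 = \frac{133823}{172}$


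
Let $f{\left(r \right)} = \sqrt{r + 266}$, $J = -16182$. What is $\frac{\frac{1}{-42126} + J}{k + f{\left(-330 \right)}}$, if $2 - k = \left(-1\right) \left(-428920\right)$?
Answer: $\frac{20884720018321}{553567688221092} + \frac{681682933 i}{968743454386911} \approx 0.037727 + 7.0368 \cdot 10^{-7} i$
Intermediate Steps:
$f{\left(r \right)} = \sqrt{266 + r}$
$k = -428918$ ($k = 2 - \left(-1\right) \left(-428920\right) = 2 - 428920 = -428918$)
$\frac{\frac{1}{-42126} + J}{k + f{\left(-330 \right)}} = \frac{\frac{1}{-42126} - 16182}{-428918 + \sqrt{266 - 330}} = \frac{- \frac{1}{42126} - 16182}{-428918 + \sqrt{-64}} = - \frac{681682933}{42126 \left(-428918 + 8 i\right)} = - \frac{681682933 \frac{-428918 - 8 i}{183970650788}}{42126} = - \frac{681682933 \left(-428918 - 8 i\right)}{7749947635095288}$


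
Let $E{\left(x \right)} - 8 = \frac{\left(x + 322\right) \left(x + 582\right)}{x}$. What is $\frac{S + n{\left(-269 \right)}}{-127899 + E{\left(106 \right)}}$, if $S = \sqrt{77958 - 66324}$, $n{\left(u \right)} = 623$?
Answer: $- \frac{33019}{6630991} - \frac{53 \sqrt{11634}}{6630991} \approx -0.0058416$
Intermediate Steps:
$S = \sqrt{11634} \approx 107.86$
$E{\left(x \right)} = 8 + \frac{\left(322 + x\right) \left(582 + x\right)}{x}$ ($E{\left(x \right)} = 8 + \frac{\left(x + 322\right) \left(x + 582\right)}{x} = 8 + \frac{\left(322 + x\right) \left(582 + x\right)}{x}$)
$\frac{S + n{\left(-269 \right)}}{-127899 + E{\left(106 \right)}} = \frac{\sqrt{11634} + 623}{-127899 + \left(912 + 106 + \frac{187404}{106}\right)} = \frac{623 + \sqrt{11634}}{-127899 + \left(912 + 106 + 187404 \cdot \frac{1}{106}\right)} = \frac{623 + \sqrt{11634}}{-127899 + \left(912 + 106 + \frac{93702}{53}\right)} = \frac{623 + \sqrt{11634}}{-127899 + \frac{147656}{53}} = \frac{623 + \sqrt{11634}}{- \frac{6630991}{53}} = \left(623 + \sqrt{11634}\right) \left(- \frac{53}{6630991}\right) = - \frac{33019}{6630991} - \frac{53 \sqrt{11634}}{6630991}$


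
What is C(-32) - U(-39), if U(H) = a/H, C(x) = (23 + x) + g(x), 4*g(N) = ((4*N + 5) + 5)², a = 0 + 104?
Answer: 10424/3 ≈ 3474.7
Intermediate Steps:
a = 104
g(N) = (10 + 4*N)²/4 (g(N) = ((4*N + 5) + 5)²/4 = ((5 + 4*N) + 5)²/4 = (10 + 4*N)²/4)
C(x) = 23 + x + (5 + 2*x)² (C(x) = (23 + x) + (5 + 2*x)² = 23 + x + (5 + 2*x)²)
U(H) = 104/H
C(-32) - U(-39) = (23 - 32 + (5 + 2*(-32))²) - 104/(-39) = (23 - 32 + (5 - 64)²) - 104*(-1)/39 = (23 - 32 + (-59)²) - 1*(-8/3) = (23 - 32 + 3481) + 8/3 = 3472 + 8/3 = 10424/3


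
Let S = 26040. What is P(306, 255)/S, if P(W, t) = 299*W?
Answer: 15249/4340 ≈ 3.5136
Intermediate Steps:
P(306, 255)/S = (299*306)/26040 = 91494*(1/26040) = 15249/4340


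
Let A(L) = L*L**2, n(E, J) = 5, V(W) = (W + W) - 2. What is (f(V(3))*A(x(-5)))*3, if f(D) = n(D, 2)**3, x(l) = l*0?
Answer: 0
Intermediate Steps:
V(W) = -2 + 2*W (V(W) = 2*W - 2 = -2 + 2*W)
x(l) = 0
f(D) = 125 (f(D) = 5**3 = 125)
A(L) = L**3
(f(V(3))*A(x(-5)))*3 = (125*0**3)*3 = (125*0)*3 = 0*3 = 0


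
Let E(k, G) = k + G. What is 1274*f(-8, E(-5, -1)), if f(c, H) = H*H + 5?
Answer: 52234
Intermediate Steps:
E(k, G) = G + k
f(c, H) = 5 + H² (f(c, H) = H² + 5 = 5 + H²)
1274*f(-8, E(-5, -1)) = 1274*(5 + (-1 - 5)²) = 1274*(5 + (-6)²) = 1274*(5 + 36) = 1274*41 = 52234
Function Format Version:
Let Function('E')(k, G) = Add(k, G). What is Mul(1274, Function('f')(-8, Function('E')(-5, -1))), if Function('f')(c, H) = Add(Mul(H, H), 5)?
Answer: 52234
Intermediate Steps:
Function('E')(k, G) = Add(G, k)
Function('f')(c, H) = Add(5, Pow(H, 2)) (Function('f')(c, H) = Add(Pow(H, 2), 5) = Add(5, Pow(H, 2)))
Mul(1274, Function('f')(-8, Function('E')(-5, -1))) = Mul(1274, Add(5, Pow(Add(-1, -5), 2))) = Mul(1274, Add(5, Pow(-6, 2))) = Mul(1274, Add(5, 36)) = Mul(1274, 41) = 52234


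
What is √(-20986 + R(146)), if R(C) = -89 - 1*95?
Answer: I*√21170 ≈ 145.5*I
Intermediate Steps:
R(C) = -184 (R(C) = -89 - 95 = -184)
√(-20986 + R(146)) = √(-20986 - 184) = √(-21170) = I*√21170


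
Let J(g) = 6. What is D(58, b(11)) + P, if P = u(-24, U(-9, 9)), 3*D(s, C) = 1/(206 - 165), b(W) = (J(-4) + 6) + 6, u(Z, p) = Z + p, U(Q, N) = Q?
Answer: -4058/123 ≈ -32.992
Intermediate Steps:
b(W) = 18 (b(W) = (6 + 6) + 6 = 12 + 6 = 18)
D(s, C) = 1/123 (D(s, C) = 1/(3*(206 - 165)) = (⅓)/41 = (⅓)*(1/41) = 1/123)
P = -33 (P = -24 - 9 = -33)
D(58, b(11)) + P = 1/123 - 33 = -4058/123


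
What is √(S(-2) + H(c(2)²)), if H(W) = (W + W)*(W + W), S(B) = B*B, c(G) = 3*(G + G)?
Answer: 2*√20737 ≈ 288.01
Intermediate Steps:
c(G) = 6*G (c(G) = 3*(2*G) = 6*G)
S(B) = B²
H(W) = 4*W² (H(W) = (2*W)*(2*W) = 4*W²)
√(S(-2) + H(c(2)²)) = √((-2)² + 4*((6*2)²)²) = √(4 + 4*(12²)²) = √(4 + 4*144²) = √(4 + 4*20736) = √(4 + 82944) = √82948 = 2*√20737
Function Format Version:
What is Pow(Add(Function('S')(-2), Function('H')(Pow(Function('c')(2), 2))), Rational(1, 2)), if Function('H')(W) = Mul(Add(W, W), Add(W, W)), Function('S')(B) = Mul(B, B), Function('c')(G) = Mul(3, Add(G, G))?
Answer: Mul(2, Pow(20737, Rational(1, 2))) ≈ 288.01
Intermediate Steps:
Function('c')(G) = Mul(6, G) (Function('c')(G) = Mul(3, Mul(2, G)) = Mul(6, G))
Function('S')(B) = Pow(B, 2)
Function('H')(W) = Mul(4, Pow(W, 2)) (Function('H')(W) = Mul(Mul(2, W), Mul(2, W)) = Mul(4, Pow(W, 2)))
Pow(Add(Function('S')(-2), Function('H')(Pow(Function('c')(2), 2))), Rational(1, 2)) = Pow(Add(Pow(-2, 2), Mul(4, Pow(Pow(Mul(6, 2), 2), 2))), Rational(1, 2)) = Pow(Add(4, Mul(4, Pow(Pow(12, 2), 2))), Rational(1, 2)) = Pow(Add(4, Mul(4, Pow(144, 2))), Rational(1, 2)) = Pow(Add(4, Mul(4, 20736)), Rational(1, 2)) = Pow(Add(4, 82944), Rational(1, 2)) = Pow(82948, Rational(1, 2)) = Mul(2, Pow(20737, Rational(1, 2)))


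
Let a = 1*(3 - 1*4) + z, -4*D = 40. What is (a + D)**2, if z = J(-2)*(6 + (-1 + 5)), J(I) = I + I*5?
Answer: 17161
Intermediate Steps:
D = -10 (D = -1/4*40 = -10)
J(I) = 6*I (J(I) = I + 5*I = 6*I)
z = -120 (z = (6*(-2))*(6 + (-1 + 5)) = -12*(6 + 4) = -12*10 = -120)
a = -121 (a = 1*(3 - 1*4) - 120 = 1*(3 - 4) - 120 = 1*(-1) - 120 = -1 - 120 = -121)
(a + D)**2 = (-121 - 10)**2 = (-131)**2 = 17161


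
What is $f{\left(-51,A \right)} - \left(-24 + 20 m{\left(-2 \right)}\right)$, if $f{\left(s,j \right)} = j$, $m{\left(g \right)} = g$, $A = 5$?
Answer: $69$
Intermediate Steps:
$f{\left(-51,A \right)} - \left(-24 + 20 m{\left(-2 \right)}\right) = 5 + \left(\left(-20\right) \left(-2\right) + 24\right) = 5 + \left(40 + 24\right) = 5 + 64 = 69$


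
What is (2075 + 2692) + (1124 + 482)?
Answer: 6373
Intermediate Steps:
(2075 + 2692) + (1124 + 482) = 4767 + 1606 = 6373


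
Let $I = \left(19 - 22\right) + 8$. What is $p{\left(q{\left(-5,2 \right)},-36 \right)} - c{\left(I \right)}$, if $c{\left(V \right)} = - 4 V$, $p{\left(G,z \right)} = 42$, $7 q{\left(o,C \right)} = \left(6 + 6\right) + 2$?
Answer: $62$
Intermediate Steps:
$q{\left(o,C \right)} = 2$ ($q{\left(o,C \right)} = \frac{\left(6 + 6\right) + 2}{7} = \frac{12 + 2}{7} = \frac{1}{7} \cdot 14 = 2$)
$I = 5$ ($I = -3 + 8 = 5$)
$p{\left(q{\left(-5,2 \right)},-36 \right)} - c{\left(I \right)} = 42 - \left(-4\right) 5 = 42 - -20 = 42 + 20 = 62$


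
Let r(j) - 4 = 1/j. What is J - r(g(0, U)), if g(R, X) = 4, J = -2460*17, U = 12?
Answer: -167297/4 ≈ -41824.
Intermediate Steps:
J = -41820
r(j) = 4 + 1/j
J - r(g(0, U)) = -41820 - (4 + 1/4) = -41820 - (4 + ¼) = -41820 - 1*17/4 = -41820 - 17/4 = -167297/4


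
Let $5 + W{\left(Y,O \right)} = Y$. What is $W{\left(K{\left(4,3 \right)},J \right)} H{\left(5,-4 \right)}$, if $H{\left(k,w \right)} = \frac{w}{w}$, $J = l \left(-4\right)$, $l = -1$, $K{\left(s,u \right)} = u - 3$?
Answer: $-5$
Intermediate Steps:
$K{\left(s,u \right)} = -3 + u$ ($K{\left(s,u \right)} = u - 3 = -3 + u$)
$J = 4$ ($J = \left(-1\right) \left(-4\right) = 4$)
$W{\left(Y,O \right)} = -5 + Y$
$H{\left(k,w \right)} = 1$
$W{\left(K{\left(4,3 \right)},J \right)} H{\left(5,-4 \right)} = \left(-5 + \left(-3 + 3\right)\right) 1 = \left(-5 + 0\right) 1 = \left(-5\right) 1 = -5$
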